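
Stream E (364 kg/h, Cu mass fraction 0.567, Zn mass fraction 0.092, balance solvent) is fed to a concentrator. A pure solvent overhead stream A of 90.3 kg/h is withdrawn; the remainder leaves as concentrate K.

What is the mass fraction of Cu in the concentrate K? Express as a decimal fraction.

0.754

Cu is not removed: 364×0.567 = 206.39 kg/h of Cu enters K.
Concentrate = 364 − 90.3 = 273.7 kg/h.
Mass fraction = 206.39/273.7 = 0.754.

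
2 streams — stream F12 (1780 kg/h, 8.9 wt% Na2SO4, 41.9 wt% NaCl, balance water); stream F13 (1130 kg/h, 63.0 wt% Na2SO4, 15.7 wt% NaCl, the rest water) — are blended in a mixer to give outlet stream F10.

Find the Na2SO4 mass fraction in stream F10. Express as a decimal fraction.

Total flow out = 1780 + 1130 = 2910 kg/h.
Na2SO4 in = 1780×0.089 + 1130×0.630 = 870.32 kg/h.
Na2SO4 mass fraction in F10 = 870.32/2910 = 0.299.

0.299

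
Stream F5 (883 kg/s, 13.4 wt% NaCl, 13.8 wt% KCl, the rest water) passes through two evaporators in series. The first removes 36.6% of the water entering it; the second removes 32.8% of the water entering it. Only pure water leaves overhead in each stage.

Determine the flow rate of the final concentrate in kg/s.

514 kg/s

water in feed = 883×0.728 = 642.82 kg/s.
After stage 1: water left = (1−0.366)×642.82 = 407.55; stream total = 647.73 kg/s.
After stage 2: water left = (1−0.328)×407.55 = 273.87; final concentrate = 514.05 kg/s.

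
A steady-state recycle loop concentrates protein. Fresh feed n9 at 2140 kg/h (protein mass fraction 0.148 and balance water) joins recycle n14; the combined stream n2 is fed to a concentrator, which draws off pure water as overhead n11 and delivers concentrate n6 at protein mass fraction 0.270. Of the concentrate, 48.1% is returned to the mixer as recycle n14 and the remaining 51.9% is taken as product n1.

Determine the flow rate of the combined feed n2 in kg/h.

Overall protein balance (none leaves overhead): protein in fresh feed = protein in product, i.e. 2140×0.148 = (1−0.481)·n6·0.270.
n6 = 316.72/(0.270×0.519) = 2260.2 kg/h.
Recycle n14 = 0.481×2260.2 = 1087.1 kg/h.
Combined feed n2 = 2140 + 1087.1 = 3227.1 kg/h.

3227 kg/h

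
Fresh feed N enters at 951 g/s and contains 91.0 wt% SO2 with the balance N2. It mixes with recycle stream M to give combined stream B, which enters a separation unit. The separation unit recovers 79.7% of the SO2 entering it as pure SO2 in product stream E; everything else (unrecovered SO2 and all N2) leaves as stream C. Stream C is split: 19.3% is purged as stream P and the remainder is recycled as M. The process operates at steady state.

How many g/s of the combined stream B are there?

N2 enters only via N and leaves only via the purge: 951×0.090 = 0.193×(N2 in C), and the separation unit passes all N2, so N2 in B = N2 in C = 443.47 g/s.
SO2 in B: m_A = 951×0.910 + (1−0.193)·(1−0.797)·m_A, so m_A = 865.41/0.8362 = 1035 g/s.
B = 1035 + 443.47 = 1478.4 g/s.

1478 g/s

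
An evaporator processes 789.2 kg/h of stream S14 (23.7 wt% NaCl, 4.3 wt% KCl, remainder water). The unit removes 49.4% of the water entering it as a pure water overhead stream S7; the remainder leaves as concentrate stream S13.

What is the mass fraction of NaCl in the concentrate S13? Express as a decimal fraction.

0.368

NaCl is not removed: 789.2×0.237 = 187.04 kg/h of NaCl enters S13.
water entering = 789.2×0.720 = 568.22 kg/h; overhead removed = 0.494×568.22 = 280.7 kg/h.
Concentrate = 789.2 − 280.7 = 508.5 kg/h.
Mass fraction = 187.04/508.5 = 0.368.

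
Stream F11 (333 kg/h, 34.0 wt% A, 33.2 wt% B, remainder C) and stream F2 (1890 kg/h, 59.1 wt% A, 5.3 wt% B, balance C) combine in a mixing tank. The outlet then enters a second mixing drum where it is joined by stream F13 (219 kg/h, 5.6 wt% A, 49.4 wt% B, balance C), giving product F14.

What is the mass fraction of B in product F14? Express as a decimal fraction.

0.131

Overall, product flow = 2442 kg/h.
B in = 333×0.332 + 1890×0.053 + 219×0.494 = 318.91 kg/h.
B fraction in F14 = 0.131.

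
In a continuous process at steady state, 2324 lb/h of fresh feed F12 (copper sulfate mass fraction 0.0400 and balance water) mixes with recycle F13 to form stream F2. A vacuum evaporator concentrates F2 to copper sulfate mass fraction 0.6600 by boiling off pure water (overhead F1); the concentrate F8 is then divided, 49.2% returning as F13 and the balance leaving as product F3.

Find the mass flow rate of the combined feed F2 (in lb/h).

2460 lb/h

Overall copper sulfate balance (none leaves overhead): copper sulfate in fresh feed = copper sulfate in product, i.e. 2324×0.040 = (1−0.492)·F8·0.660.
F8 = 92.96/(0.660×0.508) = 277.26 lb/h.
Recycle F13 = 0.492×277.26 = 136.41 lb/h.
Combined feed F2 = 2324 + 136.41 = 2460.4 lb/h.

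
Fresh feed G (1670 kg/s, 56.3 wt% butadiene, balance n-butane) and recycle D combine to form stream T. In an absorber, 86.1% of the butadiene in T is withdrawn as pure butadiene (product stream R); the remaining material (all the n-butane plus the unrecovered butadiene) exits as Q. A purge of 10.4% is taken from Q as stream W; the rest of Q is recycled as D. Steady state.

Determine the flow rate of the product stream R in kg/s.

924.7 kg/s

butadiene in T: m_A = 1670×0.563 + (1−0.104)·(1−0.861)·m_A, so m_A = 940.21/0.8755 = 1074 kg/s.
Product R = 0.861×1074 = 924.68 kg/s.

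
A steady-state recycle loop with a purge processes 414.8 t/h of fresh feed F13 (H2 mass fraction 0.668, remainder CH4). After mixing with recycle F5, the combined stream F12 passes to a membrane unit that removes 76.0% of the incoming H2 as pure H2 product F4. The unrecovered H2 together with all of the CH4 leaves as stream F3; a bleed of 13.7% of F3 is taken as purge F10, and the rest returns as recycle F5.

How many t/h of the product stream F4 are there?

265.6 t/h

H2 in F12: m_A = 414.8×0.668 + (1−0.137)·(1−0.760)·m_A, so m_A = 277.09/0.7929 = 349.47 t/h.
Product F4 = 0.760×349.47 = 265.6 t/h.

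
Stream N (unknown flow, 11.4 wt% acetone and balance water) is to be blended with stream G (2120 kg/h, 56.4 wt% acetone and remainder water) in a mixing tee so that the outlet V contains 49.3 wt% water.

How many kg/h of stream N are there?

307.5 kg/h

Let N be the unknown flow. Total out = 2120 + N.
water balance: 924.32 + 0.886·N = 0.493·(2120 + N)
(0.886 − 0.493)·N = 0.493×2120 − 924.32 = 120.84
N = 120.84 / 0.393 = 307.48 kg/h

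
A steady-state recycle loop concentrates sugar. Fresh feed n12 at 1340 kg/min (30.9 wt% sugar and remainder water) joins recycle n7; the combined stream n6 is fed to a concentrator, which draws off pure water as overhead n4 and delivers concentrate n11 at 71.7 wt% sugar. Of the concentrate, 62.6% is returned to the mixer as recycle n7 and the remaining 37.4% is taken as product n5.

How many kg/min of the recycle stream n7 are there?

966.6 kg/min

Overall sugar balance (none leaves overhead): sugar in fresh feed = sugar in product, i.e. 1340×0.309 = (1−0.626)·n11·0.717.
n11 = 414.06/(0.717×0.374) = 1544.1 kg/min.
Recycle n7 = 0.626×1544.1 = 966.6 kg/min.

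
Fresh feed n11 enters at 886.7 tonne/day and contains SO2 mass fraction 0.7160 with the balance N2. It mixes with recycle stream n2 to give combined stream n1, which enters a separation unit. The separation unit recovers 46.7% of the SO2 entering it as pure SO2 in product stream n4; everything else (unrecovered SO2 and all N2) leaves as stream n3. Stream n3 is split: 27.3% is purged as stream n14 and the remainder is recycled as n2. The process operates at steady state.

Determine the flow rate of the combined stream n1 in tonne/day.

N2 enters only via n11 and leaves only via the purge: 886.7×0.284 = 0.273×(N2 in n3), and the separation unit passes all N2, so N2 in n1 = N2 in n3 = 922.43 tonne/day.
SO2 in n1: m_A = 886.7×0.716 + (1−0.273)·(1−0.467)·m_A, so m_A = 634.88/0.6125 = 1036.5 tonne/day.
n1 = 1036.5 + 922.43 = 1958.9 tonne/day.

1959 tonne/day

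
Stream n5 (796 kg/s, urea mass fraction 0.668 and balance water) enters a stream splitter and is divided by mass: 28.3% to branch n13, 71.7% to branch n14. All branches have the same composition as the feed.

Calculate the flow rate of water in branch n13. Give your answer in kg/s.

Branch n13 total = 0.283×796 = 225.27 kg/s.
water in n13 = 0.332×225.27 = 74.789 kg/s.

74.79 kg/s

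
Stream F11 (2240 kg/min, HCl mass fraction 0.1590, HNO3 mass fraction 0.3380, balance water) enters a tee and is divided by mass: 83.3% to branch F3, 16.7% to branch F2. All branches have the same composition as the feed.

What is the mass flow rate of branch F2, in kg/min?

374.1 kg/min

Branch F2 flow = 0.167×2240 = 374.08 kg/min.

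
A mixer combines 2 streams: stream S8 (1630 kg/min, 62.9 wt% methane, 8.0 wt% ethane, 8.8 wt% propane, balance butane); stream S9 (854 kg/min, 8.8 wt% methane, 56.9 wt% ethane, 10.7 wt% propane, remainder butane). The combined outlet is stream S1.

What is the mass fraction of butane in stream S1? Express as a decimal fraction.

0.214

Total flow out = 1630 + 854 = 2484 kg/min.
butane in = 1630×0.203 + 854×0.236 = 532.43 kg/min.
butane mass fraction in S1 = 532.43/2484 = 0.214.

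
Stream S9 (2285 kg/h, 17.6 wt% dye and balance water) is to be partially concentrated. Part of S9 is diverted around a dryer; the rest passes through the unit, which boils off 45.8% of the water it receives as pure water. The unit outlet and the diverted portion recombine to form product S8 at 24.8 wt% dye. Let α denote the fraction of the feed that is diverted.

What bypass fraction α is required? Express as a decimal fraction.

All 2285×0.176 = 402.16 kg/h of dye reaches S8, so S8 = 402.16/0.248 = 1621.6 kg/h and vapour = 663.39 kg/h.
The evaporator receives (1−α)·2285 of feed at 0.824 water and removes 0.458 of that water:
0.458×0.824×(1−α)×2285 = 663.39
(1−α) = 663.39/862.34 = 0.7693;  α = 0.2307.

0.231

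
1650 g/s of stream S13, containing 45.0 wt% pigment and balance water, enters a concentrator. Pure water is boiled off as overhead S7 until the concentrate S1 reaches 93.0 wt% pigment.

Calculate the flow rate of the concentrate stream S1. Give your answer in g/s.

798.4 g/s

pigment is conserved: 1650×0.450 = 742.5 g/s all reports to the concentrate.
Concentrate = 742.5/(target fraction) = 798.39 g/s.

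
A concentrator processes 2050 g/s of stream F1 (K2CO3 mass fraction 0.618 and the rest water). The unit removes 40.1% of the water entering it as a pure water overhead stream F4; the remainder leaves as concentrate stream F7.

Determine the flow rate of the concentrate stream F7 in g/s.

1736 g/s

water entering = 2050×0.382 = 783.1 g/s; overhead removed = 0.401×783.1 = 314.02 g/s.
Concentrate = 2050 − 314.02 = 1736 g/s.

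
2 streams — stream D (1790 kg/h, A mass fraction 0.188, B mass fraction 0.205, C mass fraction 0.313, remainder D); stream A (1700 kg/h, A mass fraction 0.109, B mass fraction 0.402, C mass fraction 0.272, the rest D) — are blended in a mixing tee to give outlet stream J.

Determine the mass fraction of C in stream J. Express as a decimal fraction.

0.293

Total flow out = 1790 + 1700 = 3490 kg/h.
C in = 1790×0.313 + 1700×0.272 = 1022.7 kg/h.
C mass fraction in J = 1022.7/3490 = 0.293.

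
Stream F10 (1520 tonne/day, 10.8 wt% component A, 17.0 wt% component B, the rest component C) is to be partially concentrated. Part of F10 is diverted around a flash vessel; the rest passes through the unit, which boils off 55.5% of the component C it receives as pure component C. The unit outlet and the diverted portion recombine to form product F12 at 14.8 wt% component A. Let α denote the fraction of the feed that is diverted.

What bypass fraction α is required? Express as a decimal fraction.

0.326

All 1520×0.108 = 164.16 tonne/day of component A reaches F12, so F12 = 164.16/0.148 = 1109.2 tonne/day and vapour = 410.81 tonne/day.
The evaporator receives (1−α)·1520 of feed at 0.722 component C and removes 0.555 of that component C:
0.555×0.722×(1−α)×1520 = 410.81
(1−α) = 410.81/609.08 = 0.6745;  α = 0.3255.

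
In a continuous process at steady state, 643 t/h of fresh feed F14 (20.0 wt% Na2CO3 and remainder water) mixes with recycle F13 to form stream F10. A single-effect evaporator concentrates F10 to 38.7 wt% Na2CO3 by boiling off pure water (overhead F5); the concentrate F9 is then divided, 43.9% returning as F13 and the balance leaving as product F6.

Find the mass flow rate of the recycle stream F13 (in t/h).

260 t/h

Overall Na2CO3 balance (none leaves overhead): Na2CO3 in fresh feed = Na2CO3 in product, i.e. 643×0.200 = (1−0.439)·F9·0.387.
F9 = 128.6/(0.387×0.561) = 592.33 t/h.
Recycle F13 = 0.439×592.33 = 260.03 t/h.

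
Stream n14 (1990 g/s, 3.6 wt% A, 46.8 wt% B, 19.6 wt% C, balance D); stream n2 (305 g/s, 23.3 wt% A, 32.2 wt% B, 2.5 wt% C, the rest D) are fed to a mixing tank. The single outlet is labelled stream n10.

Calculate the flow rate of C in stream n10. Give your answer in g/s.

397.7 g/s

C out = C in = 1990×0.196 + 305×0.025 = 397.67 g/s.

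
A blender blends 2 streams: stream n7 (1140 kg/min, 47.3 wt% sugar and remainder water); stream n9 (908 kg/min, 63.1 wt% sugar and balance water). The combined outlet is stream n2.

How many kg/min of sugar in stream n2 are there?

1112 kg/min

sugar out = sugar in = 1140×0.473 + 908×0.631 = 1112.2 kg/min.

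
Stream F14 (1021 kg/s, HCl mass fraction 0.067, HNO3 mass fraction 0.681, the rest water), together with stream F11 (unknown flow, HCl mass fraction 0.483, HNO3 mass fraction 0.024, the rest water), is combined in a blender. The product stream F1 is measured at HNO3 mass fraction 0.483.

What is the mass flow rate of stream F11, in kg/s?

Let F11 be the unknown flow. Total out = 1021 + F11.
HNO3 balance: 695.3 + 0.024·F11 = 0.483·(1021 + F11)
(0.024 − 0.483)·F11 = 0.483×1021 − 695.3 = -202.16
F11 = -202.16 / -0.459 = 440.43 kg/s

440.4 kg/s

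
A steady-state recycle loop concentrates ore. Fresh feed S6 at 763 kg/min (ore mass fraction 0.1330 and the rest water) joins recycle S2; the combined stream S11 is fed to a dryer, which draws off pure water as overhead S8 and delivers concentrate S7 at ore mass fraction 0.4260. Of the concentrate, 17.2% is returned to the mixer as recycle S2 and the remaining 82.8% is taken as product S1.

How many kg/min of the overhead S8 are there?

524.8 kg/min

Overall ore balance (none leaves overhead): ore in fresh feed = ore in product, i.e. 763×0.133 = (1−0.172)·S7·0.426.
S7 = 101.48/(0.426×0.828) = 287.7 kg/min.
Recycle S2 = 0.172×287.7 = 49.484 kg/min.
Combined feed S11 = 763 + 49.484 = 812.48 kg/min.
Overhead S8 = S11 − S7 = 812.48 − 287.7 = 524.79 kg/min.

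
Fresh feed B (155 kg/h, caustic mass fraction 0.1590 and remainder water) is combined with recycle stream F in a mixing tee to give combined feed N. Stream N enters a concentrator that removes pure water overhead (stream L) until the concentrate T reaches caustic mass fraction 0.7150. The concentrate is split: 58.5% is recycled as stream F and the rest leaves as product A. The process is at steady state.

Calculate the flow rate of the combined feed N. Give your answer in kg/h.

203.6 kg/h

Overall caustic balance (none leaves overhead): caustic in fresh feed = caustic in product, i.e. 155×0.159 = (1−0.585)·T·0.715.
T = 24.645/(0.715×0.415) = 83.057 kg/h.
Recycle F = 0.585×83.057 = 48.588 kg/h.
Combined feed N = 155 + 48.588 = 203.59 kg/h.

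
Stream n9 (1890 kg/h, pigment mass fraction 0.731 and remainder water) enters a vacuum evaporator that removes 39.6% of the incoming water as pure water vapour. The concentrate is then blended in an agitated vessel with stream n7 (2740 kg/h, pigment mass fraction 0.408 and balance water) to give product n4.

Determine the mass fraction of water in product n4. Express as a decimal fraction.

0.436

Vapour removed = 0.396×0.269×1890 = 201.33 kg/h; concentrate = 1688.7 kg/h.
water reaching the mixer = 307.08 (from concentrate) + 2740×0.592 = 1929.2 kg/h.
Product flow = 1688.7 + 2740 = 4428.7 kg/h; water fraction = 0.436.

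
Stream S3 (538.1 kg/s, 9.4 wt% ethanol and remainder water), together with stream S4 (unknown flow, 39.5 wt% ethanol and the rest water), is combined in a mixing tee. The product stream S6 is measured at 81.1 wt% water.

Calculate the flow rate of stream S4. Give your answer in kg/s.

248.2 kg/s

Let S4 be the unknown flow. Total out = 538.1 + S4.
water balance: 487.52 + 0.605·S4 = 0.811·(538.1 + S4)
(0.605 − 0.811)·S4 = 0.811×538.1 − 487.52 = -51.12
S4 = -51.12 / -0.206 = 248.15 kg/s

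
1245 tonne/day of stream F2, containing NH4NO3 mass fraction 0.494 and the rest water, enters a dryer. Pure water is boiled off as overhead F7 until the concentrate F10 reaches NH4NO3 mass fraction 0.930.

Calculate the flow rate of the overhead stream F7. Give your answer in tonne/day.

583.7 tonne/day

NH4NO3 is conserved: 1245×0.494 = 615.03 tonne/day all reports to the concentrate.
Concentrate = 615.03/(target fraction) = 661.32 tonne/day.
Overhead = 1245 − 661.32 = 583.68 tonne/day.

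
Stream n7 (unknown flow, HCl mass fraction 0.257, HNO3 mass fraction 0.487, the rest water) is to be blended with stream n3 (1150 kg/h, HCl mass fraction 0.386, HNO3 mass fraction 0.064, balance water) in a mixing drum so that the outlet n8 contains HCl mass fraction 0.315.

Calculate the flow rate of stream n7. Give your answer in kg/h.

Let n7 be the unknown flow. Total out = 1150 + n7.
HCl balance: 443.9 + 0.257·n7 = 0.315·(1150 + n7)
(0.257 − 0.315)·n7 = 0.315×1150 − 443.9 = -81.65
n7 = -81.65 / -0.058 = 1407.8 kg/h

1408 kg/h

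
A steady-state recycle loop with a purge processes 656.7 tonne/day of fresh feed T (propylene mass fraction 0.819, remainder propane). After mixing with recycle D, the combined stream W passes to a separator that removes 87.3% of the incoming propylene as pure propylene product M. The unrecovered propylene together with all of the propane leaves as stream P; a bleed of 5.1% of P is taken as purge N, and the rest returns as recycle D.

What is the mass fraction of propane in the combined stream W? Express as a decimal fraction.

0.792

propane enters only via T and leaves only via the purge: 656.7×0.181 = 0.051×(propane in P), and the separator passes all propane, so propane in W = propane in P = 2330.6 tonne/day.
propylene in W: m_A = 656.7×0.819 + (1−0.051)·(1−0.873)·m_A, so m_A = 537.84/0.8795 = 611.54 tonne/day.
W = 611.54 + 2330.6 = 2942.2 tonne/day.
propane fraction in W = 2330.6/2942.2 = 0.792.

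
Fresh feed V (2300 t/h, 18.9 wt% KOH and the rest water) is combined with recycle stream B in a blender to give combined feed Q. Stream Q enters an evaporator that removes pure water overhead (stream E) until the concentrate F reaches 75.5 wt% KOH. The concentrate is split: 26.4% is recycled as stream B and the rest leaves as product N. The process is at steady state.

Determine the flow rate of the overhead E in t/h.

1724 t/h

Overall KOH balance (none leaves overhead): KOH in fresh feed = KOH in product, i.e. 2300×0.189 = (1−0.264)·F·0.755.
F = 434.7/(0.755×0.736) = 782.28 t/h.
Recycle B = 0.264×782.28 = 206.52 t/h.
Combined feed Q = 2300 + 206.52 = 2506.5 t/h.
Overhead E = Q − F = 2506.5 − 782.28 = 1724.2 t/h.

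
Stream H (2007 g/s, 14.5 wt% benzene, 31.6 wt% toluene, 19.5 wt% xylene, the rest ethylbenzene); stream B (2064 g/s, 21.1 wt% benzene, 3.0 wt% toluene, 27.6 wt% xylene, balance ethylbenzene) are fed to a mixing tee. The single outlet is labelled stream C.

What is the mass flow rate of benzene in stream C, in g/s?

benzene out = benzene in = 2007×0.145 + 2064×0.211 = 726.52 g/s.

726.5 g/s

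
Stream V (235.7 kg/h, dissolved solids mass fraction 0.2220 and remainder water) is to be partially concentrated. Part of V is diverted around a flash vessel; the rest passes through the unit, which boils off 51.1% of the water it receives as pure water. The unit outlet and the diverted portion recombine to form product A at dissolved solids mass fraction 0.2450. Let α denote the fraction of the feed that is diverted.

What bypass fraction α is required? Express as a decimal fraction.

All 235.7×0.222 = 52.325 kg/h of dissolved solids reaches A, so A = 52.325/0.245 = 213.57 kg/h and vapour = 22.127 kg/h.
The evaporator receives (1−α)·235.7 of feed at 0.778 water and removes 0.511 of that water:
0.511×0.778×(1−α)×235.7 = 22.127
(1−α) = 22.127/93.704 = 0.2361;  α = 0.7639.

0.764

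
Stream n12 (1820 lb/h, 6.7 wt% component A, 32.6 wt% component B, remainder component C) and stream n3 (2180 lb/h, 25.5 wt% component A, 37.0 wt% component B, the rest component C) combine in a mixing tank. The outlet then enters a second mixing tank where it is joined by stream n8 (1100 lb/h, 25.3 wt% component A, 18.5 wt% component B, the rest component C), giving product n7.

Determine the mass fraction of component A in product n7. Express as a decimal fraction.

Overall, product flow = 5100 lb/h.
component A in = 1820×0.067 + 2180×0.255 + 1100×0.253 = 956.14 lb/h.
component A fraction in n7 = 0.187.

0.187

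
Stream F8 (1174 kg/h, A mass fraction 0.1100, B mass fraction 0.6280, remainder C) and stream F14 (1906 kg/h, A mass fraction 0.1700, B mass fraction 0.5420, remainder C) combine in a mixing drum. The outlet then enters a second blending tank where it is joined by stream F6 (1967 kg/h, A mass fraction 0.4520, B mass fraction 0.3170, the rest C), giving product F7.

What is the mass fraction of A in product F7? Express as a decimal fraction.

Overall, product flow = 5047 kg/h.
A in = 1174×0.110 + 1906×0.170 + 1967×0.452 = 1342.2 kg/h.
A fraction in F7 = 0.2659.

0.2659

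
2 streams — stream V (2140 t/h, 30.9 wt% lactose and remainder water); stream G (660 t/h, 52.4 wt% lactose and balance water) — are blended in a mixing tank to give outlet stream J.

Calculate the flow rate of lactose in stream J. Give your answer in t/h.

lactose out = lactose in = 2140×0.309 + 660×0.524 = 1007.1 t/h.

1007 t/h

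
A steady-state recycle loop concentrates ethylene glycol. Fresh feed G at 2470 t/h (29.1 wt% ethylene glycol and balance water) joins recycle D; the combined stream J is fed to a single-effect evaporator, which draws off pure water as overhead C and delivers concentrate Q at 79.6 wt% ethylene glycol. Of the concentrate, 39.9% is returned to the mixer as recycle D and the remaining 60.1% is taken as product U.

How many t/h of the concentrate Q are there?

Overall ethylene glycol balance (none leaves overhead): ethylene glycol in fresh feed = ethylene glycol in product, i.e. 2470×0.291 = (1−0.399)·Q·0.796.
Q = 718.77/(0.796×0.601) = 1502.5 t/h.

1502 t/h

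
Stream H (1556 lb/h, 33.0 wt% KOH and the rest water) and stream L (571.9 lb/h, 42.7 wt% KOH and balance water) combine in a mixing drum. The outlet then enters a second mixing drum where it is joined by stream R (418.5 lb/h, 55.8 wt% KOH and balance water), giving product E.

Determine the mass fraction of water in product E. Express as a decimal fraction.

Overall, product flow = 2546.4 lb/h.
water in = 1556×0.670 + 571.9×0.573 + 418.5×0.442 = 1555.2 lb/h.
water fraction in E = 0.611.

0.611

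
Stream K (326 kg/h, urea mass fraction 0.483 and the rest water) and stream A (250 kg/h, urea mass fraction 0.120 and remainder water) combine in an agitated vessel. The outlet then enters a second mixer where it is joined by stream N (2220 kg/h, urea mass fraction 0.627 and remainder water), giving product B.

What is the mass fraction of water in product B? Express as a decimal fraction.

0.435

Overall, product flow = 2796 kg/h.
water in = 326×0.517 + 250×0.880 + 2220×0.373 = 1216.6 kg/h.
water fraction in B = 0.435.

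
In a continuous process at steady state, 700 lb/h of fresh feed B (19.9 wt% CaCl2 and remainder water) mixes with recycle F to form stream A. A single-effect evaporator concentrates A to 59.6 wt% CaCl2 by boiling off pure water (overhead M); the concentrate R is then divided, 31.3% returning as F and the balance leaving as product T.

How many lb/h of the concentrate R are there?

Overall CaCl2 balance (none leaves overhead): CaCl2 in fresh feed = CaCl2 in product, i.e. 700×0.199 = (1−0.313)·R·0.596.
R = 139.3/(0.596×0.687) = 340.21 lb/h.

340.2 lb/h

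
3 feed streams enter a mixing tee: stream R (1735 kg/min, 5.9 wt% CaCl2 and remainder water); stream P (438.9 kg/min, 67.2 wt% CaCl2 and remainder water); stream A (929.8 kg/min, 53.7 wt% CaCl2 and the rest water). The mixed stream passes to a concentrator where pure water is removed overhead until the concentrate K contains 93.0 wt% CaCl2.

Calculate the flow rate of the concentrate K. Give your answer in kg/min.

964.1 kg/min

CaCl2 entering = 1735×0.059 + 438.9×0.672 + 929.8×0.537 = 896.61 kg/min.
All CaCl2 reports to K, so K = 896.61/0.930 = 964.1 kg/min.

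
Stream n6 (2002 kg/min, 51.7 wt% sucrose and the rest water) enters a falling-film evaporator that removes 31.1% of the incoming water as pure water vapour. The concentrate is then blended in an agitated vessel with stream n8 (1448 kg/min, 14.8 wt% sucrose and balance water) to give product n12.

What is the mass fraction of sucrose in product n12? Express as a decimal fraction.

0.3967

Vapour removed = 0.311×0.483×2002 = 300.73 kg/min; concentrate = 1701.3 kg/min.
sucrose reaching the mixer = 1035 (from concentrate) + 1448×0.148 = 1249.3 kg/min.
Product flow = 1701.3 + 1448 = 3149.3 kg/min; sucrose fraction = 0.3967.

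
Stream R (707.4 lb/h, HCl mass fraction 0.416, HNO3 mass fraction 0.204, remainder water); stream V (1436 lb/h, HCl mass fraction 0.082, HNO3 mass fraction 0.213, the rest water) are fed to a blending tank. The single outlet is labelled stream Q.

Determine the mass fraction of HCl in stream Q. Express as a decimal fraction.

Total flow out = 707.4 + 1436 = 2143.4 lb/h.
HCl in = 707.4×0.416 + 1436×0.082 = 412.03 lb/h.
HCl mass fraction in Q = 412.03/2143.4 = 0.192.

0.192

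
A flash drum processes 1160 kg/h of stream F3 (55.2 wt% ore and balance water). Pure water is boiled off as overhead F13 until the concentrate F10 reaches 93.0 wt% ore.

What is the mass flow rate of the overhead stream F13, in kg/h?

ore is conserved: 1160×0.552 = 640.32 kg/h all reports to the concentrate.
Concentrate = 640.32/(target fraction) = 688.52 kg/h.
Overhead = 1160 − 688.52 = 471.48 kg/h.

471.5 kg/h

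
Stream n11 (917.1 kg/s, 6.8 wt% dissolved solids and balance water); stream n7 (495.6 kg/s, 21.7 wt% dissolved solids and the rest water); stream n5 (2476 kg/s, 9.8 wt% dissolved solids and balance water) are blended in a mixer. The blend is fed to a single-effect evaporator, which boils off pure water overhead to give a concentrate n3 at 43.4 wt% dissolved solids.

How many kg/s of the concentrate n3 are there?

950.6 kg/s

dissolved solids entering = 917.1×0.068 + 495.6×0.217 + 2476×0.098 = 412.56 kg/s.
All dissolved solids reports to n3, so n3 = 412.56/0.434 = 950.59 kg/s.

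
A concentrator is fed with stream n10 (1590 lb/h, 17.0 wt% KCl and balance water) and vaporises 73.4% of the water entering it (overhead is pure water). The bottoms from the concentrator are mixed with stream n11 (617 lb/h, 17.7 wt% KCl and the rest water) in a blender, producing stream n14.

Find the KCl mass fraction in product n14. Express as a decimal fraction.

0.306

Vapour removed = 0.734×0.830×1590 = 968.66 lb/h; concentrate = 621.34 lb/h.
KCl reaching the mixer = 270.3 (from concentrate) + 617×0.177 = 379.51 lb/h.
Product flow = 621.34 + 617 = 1238.3 lb/h; KCl fraction = 0.306.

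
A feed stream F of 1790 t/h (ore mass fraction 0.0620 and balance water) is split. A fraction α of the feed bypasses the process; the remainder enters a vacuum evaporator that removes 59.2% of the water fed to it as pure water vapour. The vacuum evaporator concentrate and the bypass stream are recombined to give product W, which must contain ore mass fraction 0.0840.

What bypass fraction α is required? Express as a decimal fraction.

All 1790×0.062 = 110.98 t/h of ore reaches W, so W = 110.98/0.084 = 1321.2 t/h and vapour = 468.81 t/h.
The evaporator receives (1−α)·1790 of feed at 0.938 water and removes 0.592 of that water:
0.592×0.938×(1−α)×1790 = 468.81
(1−α) = 468.81/993.98 = 0.4716;  α = 0.5284.

0.528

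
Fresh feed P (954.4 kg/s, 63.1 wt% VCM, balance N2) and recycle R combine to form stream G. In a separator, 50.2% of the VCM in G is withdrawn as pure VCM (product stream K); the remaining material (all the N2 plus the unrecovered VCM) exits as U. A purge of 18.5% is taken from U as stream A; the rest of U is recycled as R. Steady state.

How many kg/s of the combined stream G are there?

N2 enters only via P and leaves only via the purge: 954.4×0.369 = 0.185×(N2 in U), and the separator passes all N2, so N2 in G = N2 in U = 1903.6 kg/s.
VCM in G: m_A = 954.4×0.631 + (1−0.185)·(1−0.502)·m_A, so m_A = 602.23/0.5941 = 1013.6 kg/s.
G = 1013.6 + 1903.6 = 2917.3 kg/s.

2917 kg/s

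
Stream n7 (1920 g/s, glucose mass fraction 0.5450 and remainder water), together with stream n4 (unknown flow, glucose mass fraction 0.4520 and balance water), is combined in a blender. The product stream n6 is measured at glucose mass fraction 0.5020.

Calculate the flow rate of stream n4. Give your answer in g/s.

Let n4 be the unknown flow. Total out = 1920 + n4.
glucose balance: 1046.4 + 0.452·n4 = 0.502·(1920 + n4)
(0.452 − 0.502)·n4 = 0.502×1920 − 1046.4 = -82.56
n4 = -82.56 / -0.050 = 1651.2 g/s

1651 g/s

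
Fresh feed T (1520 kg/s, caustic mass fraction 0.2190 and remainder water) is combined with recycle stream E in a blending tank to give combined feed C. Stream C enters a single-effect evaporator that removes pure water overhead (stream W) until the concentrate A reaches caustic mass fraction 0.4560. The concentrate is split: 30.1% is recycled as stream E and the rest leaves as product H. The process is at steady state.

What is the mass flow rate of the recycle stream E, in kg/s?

314.3 kg/s

Overall caustic balance (none leaves overhead): caustic in fresh feed = caustic in product, i.e. 1520×0.219 = (1−0.301)·A·0.456.
A = 332.88/(0.456×0.699) = 1044.3 kg/s.
Recycle E = 0.301×1044.3 = 314.35 kg/s.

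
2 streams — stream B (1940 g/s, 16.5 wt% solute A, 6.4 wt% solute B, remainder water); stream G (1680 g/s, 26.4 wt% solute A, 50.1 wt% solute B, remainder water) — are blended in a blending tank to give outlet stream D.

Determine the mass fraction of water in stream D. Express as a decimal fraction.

0.522

Total flow out = 1940 + 1680 = 3620 g/s.
water in = 1940×0.771 + 1680×0.235 = 1890.5 g/s.
water mass fraction in D = 1890.5/3620 = 0.522.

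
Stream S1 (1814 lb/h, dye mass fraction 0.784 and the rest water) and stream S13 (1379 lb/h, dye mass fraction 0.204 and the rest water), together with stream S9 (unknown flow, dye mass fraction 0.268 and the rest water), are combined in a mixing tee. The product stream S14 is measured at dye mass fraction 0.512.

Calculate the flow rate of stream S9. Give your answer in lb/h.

281.5 lb/h

Let S9 be the unknown flow. Total out = 3193 + S9.
dye balance: 1703.5 + 0.268·S9 = 0.512·(3193 + S9)
(0.268 − 0.512)·S9 = 0.512×3193 − 1703.5 = -68.676
S9 = -68.676 / -0.244 = 281.46 lb/h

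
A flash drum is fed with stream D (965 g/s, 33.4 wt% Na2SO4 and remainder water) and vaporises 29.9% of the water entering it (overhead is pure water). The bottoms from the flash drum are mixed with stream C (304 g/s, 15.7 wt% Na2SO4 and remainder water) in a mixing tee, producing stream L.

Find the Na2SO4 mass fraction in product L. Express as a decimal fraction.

0.3436

Vapour removed = 0.299×0.666×965 = 192.16 g/s; concentrate = 772.84 g/s.
Na2SO4 reaching the mixer = 322.31 (from concentrate) + 304×0.157 = 370.04 g/s.
Product flow = 772.84 + 304 = 1076.8 g/s; Na2SO4 fraction = 0.3436.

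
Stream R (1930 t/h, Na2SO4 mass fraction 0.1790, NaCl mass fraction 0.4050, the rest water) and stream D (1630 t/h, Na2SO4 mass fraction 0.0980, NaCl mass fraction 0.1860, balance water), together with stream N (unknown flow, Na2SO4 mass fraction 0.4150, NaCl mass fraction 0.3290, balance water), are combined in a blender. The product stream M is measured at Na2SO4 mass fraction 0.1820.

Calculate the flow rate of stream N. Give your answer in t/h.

612.5 t/h

Let N be the unknown flow. Total out = 3560 + N.
Na2SO4 balance: 505.21 + 0.415·N = 0.182·(3560 + N)
(0.415 − 0.182)·N = 0.182×3560 − 505.21 = 142.71
N = 142.71 / 0.233 = 612.49 t/h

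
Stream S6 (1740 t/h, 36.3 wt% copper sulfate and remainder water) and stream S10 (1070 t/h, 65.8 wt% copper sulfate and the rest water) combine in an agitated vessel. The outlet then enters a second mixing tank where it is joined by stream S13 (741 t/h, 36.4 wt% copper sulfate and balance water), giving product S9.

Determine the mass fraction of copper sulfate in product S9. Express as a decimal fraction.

0.452

Overall, product flow = 3551 t/h.
copper sulfate in = 1740×0.363 + 1070×0.658 + 741×0.364 = 1605.4 t/h.
copper sulfate fraction in S9 = 0.452.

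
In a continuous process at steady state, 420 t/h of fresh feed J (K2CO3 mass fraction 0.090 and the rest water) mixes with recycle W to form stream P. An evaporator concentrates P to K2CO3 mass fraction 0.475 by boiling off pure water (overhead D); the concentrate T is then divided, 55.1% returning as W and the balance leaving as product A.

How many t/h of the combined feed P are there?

517.7 t/h

Overall K2CO3 balance (none leaves overhead): K2CO3 in fresh feed = K2CO3 in product, i.e. 420×0.090 = (1−0.551)·T·0.475.
T = 37.8/(0.475×0.449) = 177.24 t/h.
Recycle W = 0.551×177.24 = 97.657 t/h.
Combined feed P = 420 + 97.657 = 517.66 t/h.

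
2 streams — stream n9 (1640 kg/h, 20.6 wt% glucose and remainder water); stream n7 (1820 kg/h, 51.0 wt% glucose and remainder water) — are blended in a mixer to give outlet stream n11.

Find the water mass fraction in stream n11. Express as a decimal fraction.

Total flow out = 1640 + 1820 = 3460 kg/h.
water in = 1640×0.794 + 1820×0.490 = 2194 kg/h.
water mass fraction in n11 = 2194/3460 = 0.6341.

0.6341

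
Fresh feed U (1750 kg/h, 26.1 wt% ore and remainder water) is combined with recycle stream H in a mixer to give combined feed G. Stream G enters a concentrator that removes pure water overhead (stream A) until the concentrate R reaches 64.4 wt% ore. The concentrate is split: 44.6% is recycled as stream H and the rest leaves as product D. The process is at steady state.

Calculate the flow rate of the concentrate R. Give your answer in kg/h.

1280 kg/h

Overall ore balance (none leaves overhead): ore in fresh feed = ore in product, i.e. 1750×0.261 = (1−0.446)·R·0.644.
R = 456.75/(0.644×0.554) = 1280.2 kg/h.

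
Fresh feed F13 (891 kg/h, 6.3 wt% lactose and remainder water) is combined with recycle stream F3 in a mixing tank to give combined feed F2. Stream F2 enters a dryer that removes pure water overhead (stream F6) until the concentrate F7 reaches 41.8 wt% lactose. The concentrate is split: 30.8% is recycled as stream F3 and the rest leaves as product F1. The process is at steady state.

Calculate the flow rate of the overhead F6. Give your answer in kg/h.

Overall lactose balance (none leaves overhead): lactose in fresh feed = lactose in product, i.e. 891×0.063 = (1−0.308)·F7·0.418.
F7 = 56.133/(0.418×0.692) = 194.06 kg/h.
Recycle F3 = 0.308×194.06 = 59.77 kg/h.
Combined feed F2 = 891 + 59.77 = 950.77 kg/h.
Overhead F6 = F2 − F7 = 950.77 − 194.06 = 756.71 kg/h.

756.7 kg/h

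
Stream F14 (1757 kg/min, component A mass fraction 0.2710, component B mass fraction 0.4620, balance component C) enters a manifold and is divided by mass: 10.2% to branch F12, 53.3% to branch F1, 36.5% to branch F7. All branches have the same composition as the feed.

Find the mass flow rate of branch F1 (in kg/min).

Branch F1 flow = 0.533×1757 = 936.48 kg/min.

936.5 kg/min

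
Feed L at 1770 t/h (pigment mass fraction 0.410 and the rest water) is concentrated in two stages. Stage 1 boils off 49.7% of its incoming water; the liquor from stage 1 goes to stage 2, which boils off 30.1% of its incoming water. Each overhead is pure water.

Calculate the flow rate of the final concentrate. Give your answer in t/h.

1093 t/h

water in feed = 1770×0.590 = 1044.3 t/h.
After stage 1: water left = (1−0.497)×1044.3 = 525.28; stream total = 1251 t/h.
After stage 2: water left = (1−0.301)×525.28 = 367.17; final concentrate = 1092.9 t/h.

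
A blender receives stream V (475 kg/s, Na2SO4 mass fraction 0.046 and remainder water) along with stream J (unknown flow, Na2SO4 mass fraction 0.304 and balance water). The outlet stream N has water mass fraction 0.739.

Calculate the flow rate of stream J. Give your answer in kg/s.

2375 kg/s

Let J be the unknown flow. Total out = 475 + J.
water balance: 453.15 + 0.696·J = 0.739·(475 + J)
(0.696 − 0.739)·J = 0.739×475 − 453.15 = -102.12
J = -102.12 / -0.043 = 2375 kg/s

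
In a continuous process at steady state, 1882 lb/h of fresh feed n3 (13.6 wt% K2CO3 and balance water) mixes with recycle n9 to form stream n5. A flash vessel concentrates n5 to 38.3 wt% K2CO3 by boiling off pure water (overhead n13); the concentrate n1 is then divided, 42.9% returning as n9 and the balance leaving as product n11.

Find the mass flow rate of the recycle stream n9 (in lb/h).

Overall K2CO3 balance (none leaves overhead): K2CO3 in fresh feed = K2CO3 in product, i.e. 1882×0.136 = (1−0.429)·n1·0.383.
n1 = 255.95/(0.383×0.571) = 1170.4 lb/h.
Recycle n9 = 0.429×1170.4 = 502.09 lb/h.

502.1 lb/h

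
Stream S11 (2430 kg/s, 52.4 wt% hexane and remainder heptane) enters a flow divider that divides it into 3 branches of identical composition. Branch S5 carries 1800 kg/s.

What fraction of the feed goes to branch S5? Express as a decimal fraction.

0.741

Fraction to S5 = 1800/2430 = 0.7407.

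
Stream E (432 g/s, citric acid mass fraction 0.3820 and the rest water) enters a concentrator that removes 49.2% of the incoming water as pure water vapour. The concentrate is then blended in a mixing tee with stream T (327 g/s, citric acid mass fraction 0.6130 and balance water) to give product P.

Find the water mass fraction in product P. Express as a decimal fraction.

Vapour removed = 0.492×0.618×432 = 131.35 g/s; concentrate = 300.65 g/s.
water reaching the mixer = 135.62 (from concentrate) + 327×0.387 = 262.17 g/s.
Product flow = 300.65 + 327 = 627.65 g/s; water fraction = 0.4177.

0.4177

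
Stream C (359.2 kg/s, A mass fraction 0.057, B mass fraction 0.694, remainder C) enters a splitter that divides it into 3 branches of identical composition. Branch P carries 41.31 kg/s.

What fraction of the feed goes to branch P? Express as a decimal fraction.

Fraction to P = 41.31/359.2 = 0.1150.

0.115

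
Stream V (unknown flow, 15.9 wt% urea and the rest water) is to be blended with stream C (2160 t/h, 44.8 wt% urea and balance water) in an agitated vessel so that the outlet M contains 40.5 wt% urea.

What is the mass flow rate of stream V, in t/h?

377.6 t/h

Let V be the unknown flow. Total out = 2160 + V.
urea balance: 967.68 + 0.159·V = 0.405·(2160 + V)
(0.159 − 0.405)·V = 0.405×2160 − 967.68 = -92.88
V = -92.88 / -0.246 = 377.56 t/h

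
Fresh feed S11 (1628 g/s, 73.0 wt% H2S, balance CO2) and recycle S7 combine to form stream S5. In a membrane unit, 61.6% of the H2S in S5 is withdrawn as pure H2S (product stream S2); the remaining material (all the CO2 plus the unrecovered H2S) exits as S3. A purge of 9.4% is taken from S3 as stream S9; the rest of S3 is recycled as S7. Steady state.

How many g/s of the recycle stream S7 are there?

4871 g/s

CO2 enters only via S11 and leaves only via the purge: 1628×0.270 = 0.094×(CO2 in S3), and the membrane unit passes all CO2, so CO2 in S5 = CO2 in S3 = 4676.2 g/s.
H2S in S5: m_A = 1628×0.730 + (1−0.094)·(1−0.616)·m_A, so m_A = 1188.4/0.6521 = 1822.5 g/s.
S3 = (1−0.616)×1822.5 + 4676.2 = 5376 g/s.
Recycle S7 = (1−0.094)×5376 = 4870.7 g/s.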